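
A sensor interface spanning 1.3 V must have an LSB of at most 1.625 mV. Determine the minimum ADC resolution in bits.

Number of steps required ≥ 1.3 V / 1.625 mV = 800.00.
Need 2^N ≥ 800.00; 2^9 = 512, 2^10 = 1024.
Minimum N = 10.

10 bits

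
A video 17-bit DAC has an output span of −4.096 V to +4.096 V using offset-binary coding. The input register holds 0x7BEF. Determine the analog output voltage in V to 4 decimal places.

-2.1131 V

LSB = 8.192 V / 2^17 = 62.50 µV.
Code 0x7BEF = 31727 decimal.
V_out = (−4.096) + 31727 × 6.25e-05 V = -2.11306 V.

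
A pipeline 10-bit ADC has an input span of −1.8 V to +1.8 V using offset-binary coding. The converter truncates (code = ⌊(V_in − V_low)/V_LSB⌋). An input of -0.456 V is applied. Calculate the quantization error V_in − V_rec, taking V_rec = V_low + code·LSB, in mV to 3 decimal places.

LSB = 3.6/2^10 = 3.516 mV.
Scaled input = 382.2933 LSBs, so code = 382.
Reconstructed: -0.45703125 V.
Error = -0.456 − (−0.45703125) = 0.00103125 V = 1.031 mV.

1.031 mV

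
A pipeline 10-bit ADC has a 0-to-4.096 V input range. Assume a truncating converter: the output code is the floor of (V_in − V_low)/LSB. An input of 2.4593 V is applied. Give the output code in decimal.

code 614

Full-scale span = 4.096 V; LSB = 4.096/2^10 = 4.000 mV.
(2.4593 − 0) / 0.004 = 614.825 LSBs.
⌊·⌋(614.825) = 614.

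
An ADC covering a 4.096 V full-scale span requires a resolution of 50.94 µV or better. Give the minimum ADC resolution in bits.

17 bits

Number of steps required ≥ 4.096 V / 50.94 µV = 80408.32.
Need 2^N ≥ 80408.32; 2^16 = 65536, 2^17 = 131072.
Minimum N = 17.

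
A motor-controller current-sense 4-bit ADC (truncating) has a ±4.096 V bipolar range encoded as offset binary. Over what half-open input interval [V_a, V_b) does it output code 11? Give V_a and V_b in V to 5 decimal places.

[1.53600 V, 2.04800 V)

LSB = 8.192/2^4 = 0.5120 V.
V_a = V_low + 11·LSB = 1.536 V; V_b = V_low + 12·LSB = 2.048 V.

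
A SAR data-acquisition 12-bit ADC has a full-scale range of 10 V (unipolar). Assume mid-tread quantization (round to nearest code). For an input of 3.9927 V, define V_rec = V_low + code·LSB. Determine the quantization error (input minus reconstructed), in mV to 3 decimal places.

LSB = 10/2^12 = 2.441 mV.
Scaled input = 1635.4099 LSBs, so code = 1635.
V_rec = 0 + 1635·0.00244141 = 3.9916992 V.
Difference: 0.00100078 V → 1.001 mV.

1.001 mV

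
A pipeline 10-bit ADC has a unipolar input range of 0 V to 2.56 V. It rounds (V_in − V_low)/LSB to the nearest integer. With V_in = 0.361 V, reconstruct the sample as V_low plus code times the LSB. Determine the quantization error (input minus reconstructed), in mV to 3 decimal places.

1.000 mV

One LSB is 2.56 V / 1024 = 2.500 mV.
(V_in − V_low)/LSB = (0.361 − 0)/0.0025 = 144.4000 → code 144 (round).
Code 144 maps back to 0 + 144×0.0025 V = 0.36 V.
V_in − V_rec = 0.001 V = 1.000 mV.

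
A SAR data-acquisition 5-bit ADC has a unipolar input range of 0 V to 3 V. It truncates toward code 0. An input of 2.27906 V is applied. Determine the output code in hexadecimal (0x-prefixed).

code 0x18 (decimal 24)

LSB = 3 V / 32 = 93.750 mV.
(V_in − V_low)/LSB = (2.27906 − 0) / 0.09375 = 24.310.
⌊·⌋(24.310) = 24.
In hexadecimal (0x-prefixed): 0x18.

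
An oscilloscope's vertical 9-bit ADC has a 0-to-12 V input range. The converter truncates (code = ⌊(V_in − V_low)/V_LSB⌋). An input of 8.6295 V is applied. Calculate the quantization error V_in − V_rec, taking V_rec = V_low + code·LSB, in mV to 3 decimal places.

LSB = 12/2^9 = 23.438 mV.
Scaled input = 368.1920 LSBs, so code = 368.
V_rec = 0 + 368·0.0234375 = 8.625 V.
Error = 8.6295 − 8.625 = 0.0045 V = 4.500 mV.

4.500 mV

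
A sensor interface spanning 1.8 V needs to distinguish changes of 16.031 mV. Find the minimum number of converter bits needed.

Number of steps required ≥ 1.8 V / 16.031 mV = 112.28.
Need 2^N ≥ 112.28; 2^6 = 64, 2^7 = 128.
Minimum N = 7.

7 bits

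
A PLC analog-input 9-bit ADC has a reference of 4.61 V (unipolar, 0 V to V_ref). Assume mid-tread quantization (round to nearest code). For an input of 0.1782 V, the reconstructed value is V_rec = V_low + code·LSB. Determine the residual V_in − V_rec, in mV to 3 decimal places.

-1.878 mV

Step size: 4.61 V ÷ 2^9 = 9.004 mV.
(V_in − V_low)/LSB = (0.1782 − 0)/0.00900391 = 19.7914 → code 20 (round).
Code 20 maps back to 0 + 20×0.00900391 V = 0.18007813 V.
V_in − V_rec = -0.00187813 V = -1.878 mV.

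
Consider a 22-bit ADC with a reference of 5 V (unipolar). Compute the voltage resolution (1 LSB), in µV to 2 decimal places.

Full-scale span = 5 V.
LSB = 5 / 2^22 = 5 / 4194304 = 1.19209e-06 V = 1.19 µV.

1.19 µV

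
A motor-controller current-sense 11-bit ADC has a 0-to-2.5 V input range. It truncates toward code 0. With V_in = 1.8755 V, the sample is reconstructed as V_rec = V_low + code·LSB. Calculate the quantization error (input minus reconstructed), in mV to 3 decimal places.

0.500 mV

Step size: 2.5 V ÷ 2^11 = 1.221 mV.
(1.8755 − 0)/0.0012207 = 1536.4096; ⌊·⌋ gives code 1536.
V_rec = 0 + 1536·0.0012207 = 1.875 V.
V_in − V_rec = 0.0005 V = 0.500 mV.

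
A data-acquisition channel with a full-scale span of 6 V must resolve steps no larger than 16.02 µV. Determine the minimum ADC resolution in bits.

Number of steps required ≥ 6 V / 16.02 µV = 374531.84.
Need 2^N ≥ 374531.84; 2^18 = 262144, 2^19 = 524288.
Minimum N = 19.

19 bits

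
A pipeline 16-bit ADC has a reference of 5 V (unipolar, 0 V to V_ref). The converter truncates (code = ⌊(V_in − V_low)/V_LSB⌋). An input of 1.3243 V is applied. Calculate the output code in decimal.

code 17357

LSB = 5 V / 65536 = 76.29 µV.
(V_in − V_low)/LSB = (1.3243 − 0) / 7.62939e-05 = 17357.865.
So the output code is 17357.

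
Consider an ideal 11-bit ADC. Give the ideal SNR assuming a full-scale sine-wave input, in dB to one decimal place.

SNR ≈ 6.02·N + 1.76 dB = 6.02·11 + 1.76 = 67.98 dB.

68.0 dB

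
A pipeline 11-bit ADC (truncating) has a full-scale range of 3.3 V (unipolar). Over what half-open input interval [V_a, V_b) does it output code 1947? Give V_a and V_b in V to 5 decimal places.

[3.13726 V, 3.13887 V)

LSB = 3.3/2^11 = 1.611 mV.
V_a = V_low + 1947·LSB = 3.13726 V; V_b = V_low + 1948·LSB = 3.13887 V.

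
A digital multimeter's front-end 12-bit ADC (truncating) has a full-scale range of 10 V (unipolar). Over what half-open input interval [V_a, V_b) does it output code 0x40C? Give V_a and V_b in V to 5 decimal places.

[2.52930 V, 2.53174 V)

LSB = 10/2^12 = 2.441 mV.
Code 0x40C = 1036 decimal.
V_a = V_low + 1036·LSB = 2.5293 V; V_b = V_low + 1037·LSB = 2.53174 V.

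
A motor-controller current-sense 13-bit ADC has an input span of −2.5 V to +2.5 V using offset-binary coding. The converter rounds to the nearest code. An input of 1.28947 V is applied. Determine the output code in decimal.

code 6209

LSB = 5 V / 8192 = 0.610 mV.
Input sits at 6208.668 steps above V_low.
Round → code 6209.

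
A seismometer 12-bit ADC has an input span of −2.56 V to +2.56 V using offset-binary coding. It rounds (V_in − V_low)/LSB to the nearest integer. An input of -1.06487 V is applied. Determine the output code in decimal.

With 4096 levels over 5.12 V, one step is 1.250 mV.
(-1.06487 − (−2.56)) / 0.00125 = 1196.104 LSBs.
So the output code is 1196.

code 1196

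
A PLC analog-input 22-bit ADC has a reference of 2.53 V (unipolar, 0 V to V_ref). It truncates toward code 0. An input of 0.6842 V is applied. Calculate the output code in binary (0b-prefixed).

LSB = 2.53 V / 4194304 = 0.60 µV.
Input sits at 1134285.690 steps above V_low.
⌊·⌋(1134285.690) = 1134285.
In binary (0b-prefixed): 0b100010100111011001101.

code 0b100010100111011001101 (decimal 1134285)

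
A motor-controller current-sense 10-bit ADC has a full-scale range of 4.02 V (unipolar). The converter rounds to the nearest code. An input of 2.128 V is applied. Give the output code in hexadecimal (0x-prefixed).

code 0x21E (decimal 542)

Full-scale span = 4.02 V; LSB = 4.02/2^10 = 3.926 mV.
(V_in − V_low)/LSB = (2.128 − 0) / 0.00392578 = 542.058.
round(542.058) = 542.
In hexadecimal (0x-prefixed): 0x21E.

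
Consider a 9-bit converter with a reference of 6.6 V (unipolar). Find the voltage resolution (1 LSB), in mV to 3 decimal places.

Full-scale span = 6.6 V.
LSB = 6.6 / 2^9 = 6.6 / 512 = 0.0128906 V = 12.891 mV.

12.891 mV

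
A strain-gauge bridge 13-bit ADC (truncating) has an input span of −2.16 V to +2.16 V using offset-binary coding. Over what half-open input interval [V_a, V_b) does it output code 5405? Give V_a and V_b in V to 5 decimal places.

[0.69029 V, 0.69082 V)

LSB = 4.32/2^13 = 0.527 mV.
V_a = V_low + 5405·LSB = 0.690293 V; V_b = V_low + 5406·LSB = 0.69082 V.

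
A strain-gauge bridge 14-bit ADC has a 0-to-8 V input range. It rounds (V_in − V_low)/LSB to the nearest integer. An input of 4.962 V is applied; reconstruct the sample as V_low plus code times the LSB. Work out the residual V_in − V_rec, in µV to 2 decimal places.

Step size: 8 V ÷ 2^14 = 488.28 µV.
(V_in − V_low)/LSB = (4.962 − 0)/0.000488281 = 10162.1760 → code 10162 (round).
Code 10162 maps back to 0 + 10162×0.000488281 V = 4.9619141 V.
Error = 4.962 − 4.9619141 = 8.59375e-05 V = 85.94 µV.

85.94 µV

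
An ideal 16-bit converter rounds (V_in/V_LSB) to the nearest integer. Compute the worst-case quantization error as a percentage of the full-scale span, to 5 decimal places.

Rounding → worst-case error = ½ LSB = V_FS/2^17, so 100/131072 = 0.000762939 % of full scale.

0.00076 %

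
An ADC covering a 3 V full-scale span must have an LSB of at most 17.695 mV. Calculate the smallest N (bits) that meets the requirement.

Number of steps required ≥ 3 V / 17.695 mV = 169.54.
Need 2^N ≥ 169.54; 2^7 = 128, 2^8 = 256.
Minimum N = 8.

8 bits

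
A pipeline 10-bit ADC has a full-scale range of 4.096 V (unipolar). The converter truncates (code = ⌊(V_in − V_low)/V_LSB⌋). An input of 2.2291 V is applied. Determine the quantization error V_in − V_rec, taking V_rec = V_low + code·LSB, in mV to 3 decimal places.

1.100 mV

One LSB is 4.096 V / 1024 = 4.000 mV.
(2.2291 − 0)/0.004 = 557.2750; ⌊·⌋ gives code 557.
V_rec = 0 + 557·0.004 = 2.228 V.
Error = 2.2291 − 2.228 = 0.0011 V = 1.100 mV.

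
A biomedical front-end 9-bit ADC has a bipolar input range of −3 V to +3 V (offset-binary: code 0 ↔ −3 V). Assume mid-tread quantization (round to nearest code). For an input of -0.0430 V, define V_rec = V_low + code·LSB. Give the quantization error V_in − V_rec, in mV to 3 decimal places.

3.875 mV

Step size: 6 V ÷ 2^9 = 11.719 mV.
(V_in − V_low)/LSB = (-0.0430 − (−3))/0.0117188 = 252.3307 → code 252 (round).
Code 252 maps back to (−3) + 252×0.0117188 V = -0.046875 V.
Error = -0.0430 − (−0.046875) = 0.003875 V = 3.875 mV.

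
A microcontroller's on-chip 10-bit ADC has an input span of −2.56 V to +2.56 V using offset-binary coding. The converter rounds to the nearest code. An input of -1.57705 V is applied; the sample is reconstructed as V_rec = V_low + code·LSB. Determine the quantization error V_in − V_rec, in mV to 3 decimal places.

LSB = 5.12/2^10 = 5.000 mV.
(-1.57705 − (−2.56))/0.005 = 196.5900; round gives code 197.
Code 197 maps back to (−2.56) + 197×0.005 V = -1.575 V.
V_in − V_rec = -0.00205 V = -2.050 mV.

-2.050 mV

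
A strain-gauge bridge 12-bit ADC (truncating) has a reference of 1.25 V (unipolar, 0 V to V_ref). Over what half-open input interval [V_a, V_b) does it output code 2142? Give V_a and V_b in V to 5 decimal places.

[0.65369 V, 0.65399 V)

LSB = 1.25/2^12 = 305.18 µV.
V_a = V_low + 2142·LSB = 0.653687 V; V_b = V_low + 2143·LSB = 0.653992 V.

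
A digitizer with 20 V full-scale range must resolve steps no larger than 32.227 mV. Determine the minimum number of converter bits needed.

Number of steps required ≥ 20 V / 32.227 mV = 620.60.
Need 2^N ≥ 620.60; 2^9 = 512, 2^10 = 1024.
Minimum N = 10.

10 bits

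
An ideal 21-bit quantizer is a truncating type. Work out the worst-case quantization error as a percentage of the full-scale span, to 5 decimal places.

Truncating → worst-case error = 1 LSB = V_FS/2^21, so 100/2097152 = 4.76837e-05 % of full scale.

0.00005 %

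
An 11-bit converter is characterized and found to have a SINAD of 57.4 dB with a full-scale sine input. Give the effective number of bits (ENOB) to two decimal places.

ENOB = (SINAD − 1.76) / 6.02 = (57.4 − 1.76)/6.02 = 9.243.

9.24 bits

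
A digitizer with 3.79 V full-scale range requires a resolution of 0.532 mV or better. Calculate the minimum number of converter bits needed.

Number of steps required ≥ 3.79 V / 0.532 mV = 7124.06.
Need 2^N ≥ 7124.06; 2^12 = 4096, 2^13 = 8192.
Minimum N = 13.

13 bits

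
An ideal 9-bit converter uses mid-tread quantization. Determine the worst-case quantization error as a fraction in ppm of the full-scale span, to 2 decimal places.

976.56 ppm

Rounding → worst-case error = ½ LSB = V_FS/2^10, so 1e+06/1024 = 976.562 ppm of full scale.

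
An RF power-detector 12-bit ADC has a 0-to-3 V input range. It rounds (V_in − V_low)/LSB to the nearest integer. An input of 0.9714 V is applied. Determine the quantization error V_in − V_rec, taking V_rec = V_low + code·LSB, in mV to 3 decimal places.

LSB = 3/2^12 = 0.732 mV.
(V_in − V_low)/LSB = (0.9714 − 0)/0.000732422 = 1326.2848 → code 1326 (round).
V_rec = 0 + 1326·0.000732422 = 0.97119141 V.
V_in − V_rec = 0.000208594 V = 0.209 mV.

0.209 mV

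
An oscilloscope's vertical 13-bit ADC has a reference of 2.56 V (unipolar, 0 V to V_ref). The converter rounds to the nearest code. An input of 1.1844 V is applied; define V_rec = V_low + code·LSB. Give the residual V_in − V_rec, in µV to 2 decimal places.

LSB = 2.56/2^13 = 312.50 µV.
(V_in − V_low)/LSB = (1.1844 − 0)/0.0003125 = 3790.0800 → code 3790 (round).
V_rec = 0 + 3790·0.0003125 = 1.184375 V.
V_in − V_rec = 2.5e-05 V = 25.00 µV.

25.00 µV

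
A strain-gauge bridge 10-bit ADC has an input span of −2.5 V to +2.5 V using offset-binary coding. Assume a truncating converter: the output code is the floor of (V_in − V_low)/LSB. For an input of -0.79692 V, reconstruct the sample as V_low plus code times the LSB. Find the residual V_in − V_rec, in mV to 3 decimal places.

Step size: 5 V ÷ 2^10 = 4.883 mV.
(-0.79692 − (−2.5))/0.00488281 = 348.7908; ⌊·⌋ gives code 348.
V_rec = (−2.5) + 348·0.00488281 = -0.80078125 V.
Error = -0.79692 − (−0.80078125) = 0.00386125 V = 3.861 mV.

3.861 mV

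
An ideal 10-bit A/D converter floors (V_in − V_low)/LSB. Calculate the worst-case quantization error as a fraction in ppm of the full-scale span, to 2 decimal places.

Truncating → worst-case error = 1 LSB = V_FS/2^10, so 1e+06/1024 = 976.562 ppm of full scale.

976.56 ppm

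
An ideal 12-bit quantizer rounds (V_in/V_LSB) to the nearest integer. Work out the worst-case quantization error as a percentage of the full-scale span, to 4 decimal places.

Rounding → worst-case error = ½ LSB = V_FS/2^13, so 100/8192 = 0.012207 % of full scale.

0.0122 %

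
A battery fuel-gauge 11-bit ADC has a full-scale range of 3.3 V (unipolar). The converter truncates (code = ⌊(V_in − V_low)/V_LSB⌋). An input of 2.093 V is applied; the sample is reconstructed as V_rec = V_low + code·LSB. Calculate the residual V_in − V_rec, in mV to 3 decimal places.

One LSB is 3.3 V / 2048 = 1.611 mV.
Scaled input = 1298.9285 LSBs, so code = 1298.
Reconstructed: 2.0915039 V.
Error = 2.093 − 2.0915039 = 0.00149609 V = 1.496 mV.

1.496 mV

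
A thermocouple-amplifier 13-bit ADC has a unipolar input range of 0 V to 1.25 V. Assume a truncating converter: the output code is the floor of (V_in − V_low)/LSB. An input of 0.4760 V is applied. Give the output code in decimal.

With 8192 levels over 1.25 V, one step is 152.59 µV.
(0.4760 − 0) / 0.000152588 = 3119.514 LSBs.
So the output code is 3119.

code 3119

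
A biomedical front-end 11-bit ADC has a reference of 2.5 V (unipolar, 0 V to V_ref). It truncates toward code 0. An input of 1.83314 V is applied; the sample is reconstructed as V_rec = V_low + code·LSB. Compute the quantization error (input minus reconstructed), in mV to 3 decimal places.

Step size: 2.5 V ÷ 2^11 = 1.221 mV.
(1.83314 − 0)/0.0012207 = 1501.7083; ⌊·⌋ gives code 1501.
Code 1501 maps back to 0 + 1501×0.0012207 V = 1.8322754 V.
Difference: 0.000864609 V → 0.865 mV.

0.865 mV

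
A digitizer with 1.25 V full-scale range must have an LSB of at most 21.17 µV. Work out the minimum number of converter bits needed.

Number of steps required ≥ 1.25 V / 21.17 µV = 59045.82.
Need 2^N ≥ 59045.82; 2^15 = 32768, 2^16 = 65536.
Minimum N = 16.

16 bits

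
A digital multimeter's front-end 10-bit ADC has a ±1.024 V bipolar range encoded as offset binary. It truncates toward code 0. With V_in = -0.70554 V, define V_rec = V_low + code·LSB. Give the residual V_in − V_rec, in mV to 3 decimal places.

0.460 mV

LSB = 2.048/2^10 = 2.000 mV.
(-0.70554 − (−1.024))/0.002 = 159.2300; ⌊·⌋ gives code 159.
Reconstructed: -0.706 V.
Difference: 0.00046 V → 0.460 mV.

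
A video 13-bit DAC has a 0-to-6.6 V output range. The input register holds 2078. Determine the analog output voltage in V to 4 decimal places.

LSB = 6.6 V / 2^13 = 0.806 mV.
V_out = 0 + 2078 × 0.000805664 V = 1.67417 V.

1.6742 V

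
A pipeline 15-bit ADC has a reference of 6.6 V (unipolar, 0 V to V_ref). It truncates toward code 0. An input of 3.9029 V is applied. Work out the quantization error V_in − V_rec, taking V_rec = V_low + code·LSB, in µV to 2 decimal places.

61.87 µV

LSB = 6.6/2^15 = 201.42 µV.
(V_in − V_low)/LSB = (3.9029 − 0)/0.000201416 = 19377.3072 → code 19377 (floor).
V_rec = 0 + 19377·0.000201416 = 3.9028381 V.
V_in − V_rec = 6.18652e-05 V = 61.87 µV.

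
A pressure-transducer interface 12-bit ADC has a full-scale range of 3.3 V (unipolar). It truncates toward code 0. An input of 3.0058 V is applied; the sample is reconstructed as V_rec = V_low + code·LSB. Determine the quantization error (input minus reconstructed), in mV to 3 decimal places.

LSB = 3.3/2^12 = 0.806 mV.
(V_in − V_low)/LSB = (3.0058 − 0)/0.000805664 = 3730.8354 → code 3730 (floor).
Reconstructed: 3.005127 V.
Error = 3.0058 − 3.005127 = 0.000673047 V = 0.673 mV.

0.673 mV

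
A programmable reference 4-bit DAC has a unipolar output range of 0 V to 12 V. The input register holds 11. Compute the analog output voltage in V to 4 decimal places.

LSB = 12 V / 2^4 = 0.7500 V.
V_out = 0 + 11 × 0.75 V = 8.25 V.

8.2500 V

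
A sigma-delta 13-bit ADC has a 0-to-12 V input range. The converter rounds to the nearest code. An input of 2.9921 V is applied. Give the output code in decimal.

code 2043

LSB = 12 V / 8192 = 1.465 mV.
(V_in − V_low)/LSB = (2.9921 − 0) / 0.00146484 = 2042.607.
So the output code is 2043.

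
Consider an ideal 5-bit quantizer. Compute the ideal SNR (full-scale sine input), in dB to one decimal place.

SNR ≈ 6.02·N + 1.76 dB = 6.02·5 + 1.76 = 31.86 dB.

31.9 dB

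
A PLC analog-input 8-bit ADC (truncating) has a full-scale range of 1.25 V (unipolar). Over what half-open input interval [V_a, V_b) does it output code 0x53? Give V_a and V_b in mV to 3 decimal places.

[405.273 mV, 410.156 mV)

LSB = 1.25/2^8 = 4.883 mV.
Code 0x53 = 83 decimal.
V_a = V_low + 83·LSB = 0.405273 V; V_b = V_low + 84·LSB = 0.410156 V.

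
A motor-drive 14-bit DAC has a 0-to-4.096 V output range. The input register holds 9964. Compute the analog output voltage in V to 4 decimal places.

LSB = 4.096 V / 2^14 = 250.00 µV.
V_out = 0 + 9964 × 0.00025 V = 2.491 V.

2.4910 V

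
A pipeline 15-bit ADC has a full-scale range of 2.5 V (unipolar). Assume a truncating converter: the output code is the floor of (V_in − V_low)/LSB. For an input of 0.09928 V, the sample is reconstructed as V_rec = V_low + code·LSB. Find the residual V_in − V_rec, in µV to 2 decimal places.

One LSB is 2.5 V / 32768 = 76.29 µV.
Scaled input = 1301.2828 LSBs, so code = 1301.
Code 1301 maps back to 0 + 1301×7.62939e-05 V = 0.099258423 V.
Difference: 2.15771e-05 V → 21.58 µV.

21.58 µV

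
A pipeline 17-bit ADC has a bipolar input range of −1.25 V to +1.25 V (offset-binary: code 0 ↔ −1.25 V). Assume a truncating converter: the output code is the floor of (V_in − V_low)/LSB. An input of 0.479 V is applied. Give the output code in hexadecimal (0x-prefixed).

LSB = 2.5 V / 131072 = 19.07 µV.
(0.479 − (−1.25)) / 1.90735e-05 = 90649.395 LSBs.
⌊·⌋(90649.395) = 90649.
In hexadecimal (0x-prefixed): 0x16219.

code 0x16219 (decimal 90649)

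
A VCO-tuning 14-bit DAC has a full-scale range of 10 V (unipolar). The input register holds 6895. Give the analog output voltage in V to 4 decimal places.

LSB = 10 V / 2^14 = 0.610 mV.
V_out = 0 + 6895 × 0.000610352 V = 4.20837 V.

4.2084 V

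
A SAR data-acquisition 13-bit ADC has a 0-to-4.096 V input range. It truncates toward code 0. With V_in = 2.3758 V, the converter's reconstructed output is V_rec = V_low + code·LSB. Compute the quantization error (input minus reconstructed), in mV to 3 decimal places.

Step size: 4.096 V ÷ 2^13 = 0.500 mV.
Scaled input = 4751.6000 LSBs, so code = 4751.
Code 4751 maps back to 0 + 4751×0.0005 V = 2.3755 V.
Error = 2.3758 − 2.3755 = 0.0003 V = 0.300 mV.

0.300 mV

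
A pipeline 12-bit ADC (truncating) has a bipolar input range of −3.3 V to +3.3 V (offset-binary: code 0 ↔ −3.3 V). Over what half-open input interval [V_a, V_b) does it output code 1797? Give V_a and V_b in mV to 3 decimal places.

[-404.443 mV, -402.832 mV)

LSB = 6.6/2^12 = 1.611 mV.
V_a = V_low + 1797·LSB = -0.404443 V; V_b = V_low + 1798·LSB = -0.402832 V.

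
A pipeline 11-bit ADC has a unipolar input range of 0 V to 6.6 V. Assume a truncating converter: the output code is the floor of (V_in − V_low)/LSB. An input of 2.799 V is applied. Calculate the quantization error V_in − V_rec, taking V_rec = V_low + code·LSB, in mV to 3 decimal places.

One LSB is 6.6 V / 2048 = 3.223 mV.
Scaled input = 868.5382 LSBs, so code = 868.
Reconstructed: 2.7972656 V.
V_in − V_rec = 0.00173438 V = 1.734 mV.

1.734 mV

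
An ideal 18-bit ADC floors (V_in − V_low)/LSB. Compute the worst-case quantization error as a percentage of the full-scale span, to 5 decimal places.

Truncating → worst-case error = 1 LSB = V_FS/2^18, so 100/262144 = 0.00038147 % of full scale.

0.00038 %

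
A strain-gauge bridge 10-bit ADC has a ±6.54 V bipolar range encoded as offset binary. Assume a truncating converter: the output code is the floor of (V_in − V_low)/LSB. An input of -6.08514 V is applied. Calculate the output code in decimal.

code 35

With 1024 levels over 13.08 V, one step is 12.773 mV.
(-6.08514 − (−6.54)) / 0.0127734 = 35.610 LSBs.
So the output code is 35.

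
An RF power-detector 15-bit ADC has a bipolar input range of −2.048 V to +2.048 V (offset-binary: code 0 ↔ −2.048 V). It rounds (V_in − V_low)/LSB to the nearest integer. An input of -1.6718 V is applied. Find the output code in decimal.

code 3010

With 32768 levels over 4.096 V, one step is 125.00 µV.
(-1.6718 − (−2.048)) / 0.000125 = 3009.600 LSBs.
Round → code 3010.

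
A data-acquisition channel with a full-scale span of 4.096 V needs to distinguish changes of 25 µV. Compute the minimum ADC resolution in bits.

18 bits

Number of steps required ≥ 4.096 V / 25 µV = 163840.00.
Need 2^N ≥ 163840.00; 2^17 = 131072, 2^18 = 262144.
Minimum N = 18.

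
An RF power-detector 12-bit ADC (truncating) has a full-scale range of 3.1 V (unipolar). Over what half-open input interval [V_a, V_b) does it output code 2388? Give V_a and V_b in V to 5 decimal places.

LSB = 3.1/2^12 = 0.757 mV.
V_a = V_low + 2388·LSB = 1.80732 V; V_b = V_low + 2389·LSB = 1.80808 V.

[1.80732 V, 1.80808 V)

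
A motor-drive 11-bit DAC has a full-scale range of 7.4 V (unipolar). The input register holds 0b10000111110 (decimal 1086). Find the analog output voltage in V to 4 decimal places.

3.9240 V

LSB = 7.4 V / 2^11 = 3.613 mV.
Code 0b10000111110 = 1086 decimal.
V_out = 0 + 1086 × 0.00361328 V = 3.92402 V.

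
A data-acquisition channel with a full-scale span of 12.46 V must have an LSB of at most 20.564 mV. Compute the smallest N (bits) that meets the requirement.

Number of steps required ≥ 12.46 V / 20.564 mV = 605.91.
Need 2^N ≥ 605.91; 2^9 = 512, 2^10 = 1024.
Minimum N = 10.

10 bits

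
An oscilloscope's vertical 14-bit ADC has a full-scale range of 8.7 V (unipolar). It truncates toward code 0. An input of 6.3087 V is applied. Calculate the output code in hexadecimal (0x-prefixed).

code 0x2E68 (decimal 11880)

Full-scale span = 8.7 V; LSB = 8.7/2^14 = 0.531 mV.
(V_in − V_low)/LSB = (6.3087 − 0) / 0.000531006 = 11880.660.
So the output code is 11880.
In hexadecimal (0x-prefixed): 0x2E68.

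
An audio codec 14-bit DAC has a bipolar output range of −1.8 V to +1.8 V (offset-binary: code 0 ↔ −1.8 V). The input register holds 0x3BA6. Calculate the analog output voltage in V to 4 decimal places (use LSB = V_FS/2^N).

1.5552 V

LSB = 3.6 V / 2^14 = 219.73 µV.
Code 0x3BA6 = 15270 decimal.
V_out = (−1.8) + 15270 × 0.000219727 V = 1.55522 V.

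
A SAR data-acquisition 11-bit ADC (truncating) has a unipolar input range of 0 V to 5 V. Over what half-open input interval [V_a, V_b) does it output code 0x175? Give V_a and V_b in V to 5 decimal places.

[0.91064 V, 0.91309 V)

LSB = 5/2^11 = 2.441 mV.
Code 0x175 = 373 decimal.
V_a = V_low + 373·LSB = 0.910645 V; V_b = V_low + 374·LSB = 0.913086 V.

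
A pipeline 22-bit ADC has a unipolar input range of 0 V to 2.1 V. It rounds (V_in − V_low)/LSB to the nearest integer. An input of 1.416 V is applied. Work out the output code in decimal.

code 2828159

LSB = 2.1 V / 4194304 = 0.50 µV.
(1.416 − 0) / 5.00679e-07 = 2828159.269 LSBs.
round(2828159.269) = 2828159.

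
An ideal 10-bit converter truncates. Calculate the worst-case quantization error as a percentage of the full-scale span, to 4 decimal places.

0.0977 %

Truncating → worst-case error = 1 LSB = V_FS/2^10, so 100/1024 = 0.0976562 % of full scale.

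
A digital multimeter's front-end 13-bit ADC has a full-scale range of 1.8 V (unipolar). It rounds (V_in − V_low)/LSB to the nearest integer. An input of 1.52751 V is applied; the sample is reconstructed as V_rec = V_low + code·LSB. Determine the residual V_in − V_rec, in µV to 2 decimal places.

One LSB is 1.8 V / 8192 = 219.73 µV.
(V_in − V_low)/LSB = (1.52751 − 0)/0.000219727 = 6951.8677 → code 6952 (round).
Code 6952 maps back to 0 + 6952×0.000219727 V = 1.5275391 V.
V_in − V_rec = -2.90625e-05 V = -29.06 µV.

-29.06 µV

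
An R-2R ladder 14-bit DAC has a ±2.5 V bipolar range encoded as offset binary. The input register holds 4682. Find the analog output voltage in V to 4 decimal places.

LSB = 5 V / 2^14 = 305.18 µV.
V_out = (−2.5) + 4682 × 0.000305176 V = -1.07117 V.

-1.0712 V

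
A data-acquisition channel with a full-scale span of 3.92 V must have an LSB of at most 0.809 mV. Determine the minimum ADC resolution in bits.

13 bits

Number of steps required ≥ 3.92 V / 0.809 mV = 4845.49.
Need 2^N ≥ 4845.49; 2^12 = 4096, 2^13 = 8192.
Minimum N = 13.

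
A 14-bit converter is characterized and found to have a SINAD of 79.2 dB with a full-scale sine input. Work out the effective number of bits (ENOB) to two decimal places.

12.86 bits

ENOB = (SINAD − 1.76) / 6.02 = (79.2 − 1.76)/6.02 = 12.864.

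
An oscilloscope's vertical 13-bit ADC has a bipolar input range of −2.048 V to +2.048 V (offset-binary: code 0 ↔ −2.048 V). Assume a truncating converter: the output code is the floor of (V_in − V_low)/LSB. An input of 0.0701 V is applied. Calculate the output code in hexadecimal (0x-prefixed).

LSB = 4.096 V / 8192 = 0.500 mV.
(0.0701 − (−2.048)) / 0.0005 = 4236.200 LSBs.
So the output code is 4236.
In hexadecimal (0x-prefixed): 0x108C.

code 0x108C (decimal 4236)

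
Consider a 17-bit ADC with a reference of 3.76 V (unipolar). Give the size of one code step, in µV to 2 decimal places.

Full-scale span = 3.76 V.
LSB = 3.76 / 2^17 = 3.76 / 131072 = 2.86865e-05 V = 28.69 µV.

28.69 µV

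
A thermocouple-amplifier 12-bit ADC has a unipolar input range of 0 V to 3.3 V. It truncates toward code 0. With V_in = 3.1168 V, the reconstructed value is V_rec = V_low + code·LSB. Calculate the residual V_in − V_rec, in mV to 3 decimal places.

LSB = 3.3/2^12 = 0.806 mV.
Scaled input = 3868.6099 LSBs, so code = 3868.
Reconstructed: 3.1163086 V.
Error = 3.1168 − 3.1163086 = 0.000491406 V = 0.491 mV.

0.491 mV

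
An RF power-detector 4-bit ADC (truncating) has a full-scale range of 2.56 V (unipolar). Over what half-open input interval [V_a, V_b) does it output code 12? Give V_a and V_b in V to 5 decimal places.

LSB = 2.56/2^4 = 160.000 mV.
V_a = V_low + 12·LSB = 1.92 V; V_b = V_low + 13·LSB = 2.08 V.

[1.92000 V, 2.08000 V)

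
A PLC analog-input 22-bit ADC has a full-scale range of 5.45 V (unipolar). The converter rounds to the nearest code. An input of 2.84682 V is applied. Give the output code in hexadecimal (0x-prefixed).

With 4194304 levels over 5.45 V, one step is 1.30 µV.
(2.84682 − 0) / 1.29938e-06 = 2190904.314 LSBs.
round(2190904.314) = 2190904.
In hexadecimal (0x-prefixed): 0x216E38.

code 0x216E38 (decimal 2190904)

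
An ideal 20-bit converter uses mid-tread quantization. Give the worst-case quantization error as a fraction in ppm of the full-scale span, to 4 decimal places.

Rounding → worst-case error = ½ LSB = V_FS/2^21, so 1e+06/2097152 = 0.476837 ppm of full scale.

0.4768 ppm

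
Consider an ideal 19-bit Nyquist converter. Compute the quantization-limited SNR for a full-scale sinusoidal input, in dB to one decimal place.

SNR ≈ 6.02·N + 1.76 dB = 6.02·19 + 1.76 = 116.14 dB.

116.1 dB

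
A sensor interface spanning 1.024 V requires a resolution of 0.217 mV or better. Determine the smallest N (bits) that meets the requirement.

13 bits

Number of steps required ≥ 1.024 V / 0.217 mV = 4718.89.
Need 2^N ≥ 4718.89; 2^12 = 4096, 2^13 = 8192.
Minimum N = 13.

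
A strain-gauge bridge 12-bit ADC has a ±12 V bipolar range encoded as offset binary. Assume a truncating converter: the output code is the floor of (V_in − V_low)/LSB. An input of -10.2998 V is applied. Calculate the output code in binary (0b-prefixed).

Full-scale span = 24 V; LSB = 24/2^12 = 5.859 mV.
(V_in − V_low)/LSB = (-10.2998 − (−12)) / 0.00585938 = 290.167.
So the output code is 290.
In binary (0b-prefixed): 0b100100010.

code 0b100100010 (decimal 290)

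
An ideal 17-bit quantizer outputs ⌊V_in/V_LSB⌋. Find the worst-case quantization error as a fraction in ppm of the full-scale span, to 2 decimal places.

Truncating → worst-case error = 1 LSB = V_FS/2^17, so 1e+06/131072 = 7.62939 ppm of full scale.

7.63 ppm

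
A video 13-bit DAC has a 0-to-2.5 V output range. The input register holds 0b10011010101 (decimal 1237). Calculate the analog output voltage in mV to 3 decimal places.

LSB = 2.5 V / 2^13 = 305.18 µV.
Code 0b10011010101 = 1237 decimal.
V_out = 0 + 1237 × 0.000305176 V = 0.377502 V.
= 377.502 mV.

377.502 mV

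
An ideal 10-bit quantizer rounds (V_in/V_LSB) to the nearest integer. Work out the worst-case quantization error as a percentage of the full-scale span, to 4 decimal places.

0.0488 %

Rounding → worst-case error = ½ LSB = V_FS/2^11, so 100/2048 = 0.0488281 % of full scale.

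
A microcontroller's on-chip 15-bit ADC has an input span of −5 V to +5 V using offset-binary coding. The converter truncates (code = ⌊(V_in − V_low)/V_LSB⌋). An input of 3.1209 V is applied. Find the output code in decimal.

LSB = 10 V / 32768 = 305.18 µV.
Input sits at 26610.565 steps above V_low.
So the output code is 26610.

code 26610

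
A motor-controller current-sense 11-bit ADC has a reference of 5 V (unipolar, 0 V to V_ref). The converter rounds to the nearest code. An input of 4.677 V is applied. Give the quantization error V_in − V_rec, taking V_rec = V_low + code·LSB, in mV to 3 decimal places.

-0.734 mV

Step size: 5 V ÷ 2^11 = 2.441 mV.
(V_in − V_low)/LSB = (4.677 − 0)/0.00244141 = 1915.6992 → code 1916 (round).
Code 1916 maps back to 0 + 1916×0.00244141 V = 4.6777344 V.
V_in − V_rec = -0.000734375 V = -0.734 mV.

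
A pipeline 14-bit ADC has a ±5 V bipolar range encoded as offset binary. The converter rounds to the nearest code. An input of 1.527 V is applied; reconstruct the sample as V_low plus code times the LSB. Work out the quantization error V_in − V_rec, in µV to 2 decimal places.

-99.61 µV

LSB = 10/2^14 = 0.610 mV.
Scaled input = 10693.8368 LSBs, so code = 10694.
V_rec = (−5) + 10694·0.000610352 = 1.5270996 V.
V_in − V_rec = -9.96094e-05 V = -99.61 µV.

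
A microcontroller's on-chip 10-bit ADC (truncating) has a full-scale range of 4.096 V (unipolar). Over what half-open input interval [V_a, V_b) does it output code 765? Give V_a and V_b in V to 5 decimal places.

[3.06000 V, 3.06400 V)

LSB = 4.096/2^10 = 4.000 mV.
V_a = V_low + 765·LSB = 3.06 V; V_b = V_low + 766·LSB = 3.064 V.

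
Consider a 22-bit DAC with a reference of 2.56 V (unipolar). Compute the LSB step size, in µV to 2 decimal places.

Full-scale span = 2.56 V.
LSB = 2.56 / 2^22 = 2.56 / 4194304 = 6.10352e-07 V = 0.61 µV.

0.61 µV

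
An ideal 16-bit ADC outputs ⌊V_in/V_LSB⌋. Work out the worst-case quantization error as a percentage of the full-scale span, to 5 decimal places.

0.00153 %

Truncating → worst-case error = 1 LSB = V_FS/2^16, so 100/65536 = 0.00152588 % of full scale.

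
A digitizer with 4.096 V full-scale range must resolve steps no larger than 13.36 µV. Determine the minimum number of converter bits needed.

19 bits

Number of steps required ≥ 4.096 V / 13.36 µV = 306586.83.
Need 2^N ≥ 306586.83; 2^18 = 262144, 2^19 = 524288.
Minimum N = 19.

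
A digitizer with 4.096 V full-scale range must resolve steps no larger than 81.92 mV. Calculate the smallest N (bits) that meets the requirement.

Number of steps required ≥ 4.096 V / 81.92 mV = 50.00.
Need 2^N ≥ 50.00; 2^5 = 32, 2^6 = 64.
Minimum N = 6.

6 bits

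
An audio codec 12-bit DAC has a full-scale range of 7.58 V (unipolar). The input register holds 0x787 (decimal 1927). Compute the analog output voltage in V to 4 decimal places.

LSB = 7.58 V / 2^12 = 1.851 mV.
Code 0x787 = 1927 decimal.
V_out = 0 + 1927 × 0.00185059 V = 3.56608 V.

3.5661 V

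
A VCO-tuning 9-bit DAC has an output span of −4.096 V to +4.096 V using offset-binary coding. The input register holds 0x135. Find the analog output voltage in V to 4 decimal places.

LSB = 8.192 V / 2^9 = 16.000 mV.
Code 0x135 = 309 decimal.
V_out = (−4.096) + 309 × 0.016 V = 0.848 V.

0.8480 V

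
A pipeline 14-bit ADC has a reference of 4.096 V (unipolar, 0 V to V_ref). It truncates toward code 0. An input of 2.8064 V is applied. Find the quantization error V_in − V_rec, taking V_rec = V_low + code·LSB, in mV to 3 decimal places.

Step size: 4.096 V ÷ 2^14 = 250.00 µV.
Scaled input = 11225.6000 LSBs, so code = 11225.
V_rec = 0 + 11225·0.00025 = 2.80625 V.
V_in − V_rec = 0.00015 V = 0.150 mV.

0.150 mV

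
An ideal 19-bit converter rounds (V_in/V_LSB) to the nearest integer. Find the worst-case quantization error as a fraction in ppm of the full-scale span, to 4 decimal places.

Rounding → worst-case error = ½ LSB = V_FS/2^20, so 1e+06/1048576 = 0.953674 ppm of full scale.

0.9537 ppm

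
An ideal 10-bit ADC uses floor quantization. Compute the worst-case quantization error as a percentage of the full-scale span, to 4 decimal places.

Truncating → worst-case error = 1 LSB = V_FS/2^10, so 100/1024 = 0.0976562 % of full scale.

0.0977 %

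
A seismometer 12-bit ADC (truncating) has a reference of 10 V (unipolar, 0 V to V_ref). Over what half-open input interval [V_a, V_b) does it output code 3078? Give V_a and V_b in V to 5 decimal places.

[7.51465 V, 7.51709 V)

LSB = 10/2^12 = 2.441 mV.
V_a = V_low + 3078·LSB = 7.51465 V; V_b = V_low + 3079·LSB = 7.51709 V.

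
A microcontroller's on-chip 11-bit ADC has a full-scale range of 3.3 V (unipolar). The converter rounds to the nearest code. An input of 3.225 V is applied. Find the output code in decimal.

Full-scale span = 3.3 V; LSB = 3.3/2^11 = 1.611 mV.
(V_in − V_low)/LSB = (3.225 − 0) / 0.00161133 = 2001.455.
So the output code is 2001.

code 2001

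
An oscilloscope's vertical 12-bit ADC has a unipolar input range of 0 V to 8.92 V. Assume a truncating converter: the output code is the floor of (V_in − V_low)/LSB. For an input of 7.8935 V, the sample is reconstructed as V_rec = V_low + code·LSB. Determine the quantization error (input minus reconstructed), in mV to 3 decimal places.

1.391 mV

LSB = 8.92/2^12 = 2.178 mV.
(7.8935 − 0)/0.00217773 = 3624.6386; ⌊·⌋ gives code 3624.
Reconstructed: 7.8921094 V.
Error = 7.8935 − 7.8921094 = 0.00139062 V = 1.391 mV.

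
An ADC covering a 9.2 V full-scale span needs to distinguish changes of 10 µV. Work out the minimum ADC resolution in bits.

Number of steps required ≥ 9.2 V / 10 µV = 920000.00.
Need 2^N ≥ 920000.00; 2^19 = 524288, 2^20 = 1048576.
Minimum N = 20.

20 bits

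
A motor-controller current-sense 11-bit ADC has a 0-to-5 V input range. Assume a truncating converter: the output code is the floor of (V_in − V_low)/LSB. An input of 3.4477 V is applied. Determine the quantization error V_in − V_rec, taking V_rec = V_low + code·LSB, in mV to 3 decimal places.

0.434 mV

Step size: 5 V ÷ 2^11 = 2.441 mV.
(3.4477 − 0)/0.00244141 = 1412.1779; ⌊·⌋ gives code 1412.
V_rec = 0 + 1412·0.00244141 = 3.4472656 V.
V_in − V_rec = 0.000434375 V = 0.434 mV.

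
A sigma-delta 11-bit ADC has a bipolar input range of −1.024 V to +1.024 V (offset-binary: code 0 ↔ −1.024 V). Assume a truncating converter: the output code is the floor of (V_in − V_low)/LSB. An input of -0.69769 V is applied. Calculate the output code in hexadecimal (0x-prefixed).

With 2048 levels over 2.048 V, one step is 1.000 mV.
(-0.69769 − (−1.024)) / 0.001 = 326.310 LSBs.
Floor → code 326.
In hexadecimal (0x-prefixed): 0x146.

code 0x146 (decimal 326)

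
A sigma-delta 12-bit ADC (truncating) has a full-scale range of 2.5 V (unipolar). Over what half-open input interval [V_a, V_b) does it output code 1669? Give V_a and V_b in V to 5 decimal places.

LSB = 2.5/2^12 = 0.610 mV.
V_a = V_low + 1669·LSB = 1.01868 V; V_b = V_low + 1670·LSB = 1.01929 V.

[1.01868 V, 1.01929 V)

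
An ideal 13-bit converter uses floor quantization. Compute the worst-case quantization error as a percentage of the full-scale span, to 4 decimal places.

0.0122 %

Truncating → worst-case error = 1 LSB = V_FS/2^13, so 100/8192 = 0.012207 % of full scale.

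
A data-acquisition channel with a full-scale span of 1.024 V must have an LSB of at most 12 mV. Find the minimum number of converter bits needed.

Number of steps required ≥ 1.024 V / 12 mV = 85.33.
Need 2^N ≥ 85.33; 2^6 = 64, 2^7 = 128.
Minimum N = 7.

7 bits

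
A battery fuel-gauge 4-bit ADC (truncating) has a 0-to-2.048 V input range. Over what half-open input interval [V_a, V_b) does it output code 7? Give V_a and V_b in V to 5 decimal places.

LSB = 2.048/2^4 = 128.000 mV.
V_a = V_low + 7·LSB = 0.896 V; V_b = V_low + 8·LSB = 1.024 V.

[0.89600 V, 1.02400 V)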